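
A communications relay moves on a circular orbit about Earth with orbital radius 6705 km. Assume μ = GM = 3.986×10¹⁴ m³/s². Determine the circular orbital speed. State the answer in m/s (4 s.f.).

r = 6705 km = 6.705×10⁶ m.
For a circular orbit v = √(μ/r) = √(3.986×10¹⁴ / 6.705×10⁶) = √(5.945×10⁷) = 7710 m/s.

v ≈ 7710 m/s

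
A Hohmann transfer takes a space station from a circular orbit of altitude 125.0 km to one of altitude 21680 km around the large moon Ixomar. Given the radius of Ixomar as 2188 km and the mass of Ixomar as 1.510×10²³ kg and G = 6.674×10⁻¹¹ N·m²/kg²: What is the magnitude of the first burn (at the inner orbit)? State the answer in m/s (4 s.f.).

μ = GM = 6.674×10⁻¹¹ × 1.510×10²³ = 1.008×10¹³ m³/s².
r₁ = 2188 + 125.0 = 2313.0 km = 2.3130×10⁶ m.
r₂ = 2188 + 21680 = 23868 km = 2.3868×10⁷ m.
Transfer ellipse a_t = (r₁ + r₂)/2 = 1.309×10⁷ m.
At r₁: circular v_c1 = √(μ/r₁) = 2087 m/s; transfer-periapsis v_p = √[μ(2/r₁ − 1/a_t)] = 2819 m/s.
Δv₁ = v_p − v_c1 = 731.2 m/s.

Δv ≈ 731.2 m/s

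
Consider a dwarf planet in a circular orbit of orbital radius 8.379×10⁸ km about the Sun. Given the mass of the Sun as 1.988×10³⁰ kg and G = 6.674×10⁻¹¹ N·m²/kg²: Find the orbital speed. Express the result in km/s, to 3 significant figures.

μ = GM = 6.674×10⁻¹¹ × 1.988×10³⁰ = 1.327×10²⁰ m³/s².
r = 8.379×10⁸ km = 8.379×10¹¹ m.
For a circular orbit v = √(μ/r) = √(1.327×10²⁰ / 8.379×10¹¹) = √(1.583×10⁸) = 12580 m/s.
That is 12.58 km/s.

v ≈ 12.6 km/s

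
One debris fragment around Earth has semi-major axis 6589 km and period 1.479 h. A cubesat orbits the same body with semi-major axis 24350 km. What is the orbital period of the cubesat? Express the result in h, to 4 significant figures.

T₂ ≈ 10.51 h

Kepler's third law: T² ∝ a³, so T₂ = T₁ (a₂/a₁)^(3/2).
a₂/a₁ = 3.696, (a₂/a₁)^(3/2) = 7.104.
T₂ = 1.479 × 7.104 = 10.51 h.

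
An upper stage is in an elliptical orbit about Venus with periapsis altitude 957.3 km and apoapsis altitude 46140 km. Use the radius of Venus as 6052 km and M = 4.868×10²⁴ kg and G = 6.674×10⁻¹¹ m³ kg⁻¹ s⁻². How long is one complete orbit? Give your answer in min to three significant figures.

T ≈ 936 min

μ = GM = 6.674×10⁻¹¹ × 4.868×10²⁴ = 3.249×10¹⁴ m³/s².
r_p = 6052 + 957.3 = 7009.3 km = 7.0093×10⁶ m.
r_a = 6052 + 46140 = 52192 km = 5.2192×10⁷ m.
Semi-major axis a = (r_p + r_a)/2 = (7009.3 + 52192)/2 = 29601 km = 2.960×10⁷ m.
By Kepler's third law T = 2π√(a³/μ) = 2π × 8.935×10³ = 5.614×10⁴ s.
= 935.6 min.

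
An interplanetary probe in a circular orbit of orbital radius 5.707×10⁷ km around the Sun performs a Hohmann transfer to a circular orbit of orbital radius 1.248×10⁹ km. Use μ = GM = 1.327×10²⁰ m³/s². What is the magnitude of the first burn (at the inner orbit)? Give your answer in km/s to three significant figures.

r₁ = 5.707×10⁷ km = 5.707×10¹⁰ m.
r₂ = 1.248×10⁹ km = 1.248×10¹² m.
Transfer ellipse a_t = (r₁ + r₂)/2 = 6.525×10¹¹ m.
At r₁: circular v_c1 = √(μ/r₁) = 48220 m/s; transfer-perihelion v_p = √[μ(2/r₁ − 1/a_t)] = 66690 m/s.
Δv₁ = v_p − v_c1 = 18470 m/s.
= 18.47 km/s.

Δv ≈ 18.5 km/s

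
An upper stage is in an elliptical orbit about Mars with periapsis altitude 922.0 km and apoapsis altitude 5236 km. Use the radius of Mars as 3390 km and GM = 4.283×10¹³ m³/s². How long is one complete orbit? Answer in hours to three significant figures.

T ≈ 4.39 hours

r_p = 3390 + 922.0 = 4312.0 km = 4.3120×10⁶ m.
r_a = 3390 + 5236 = 8626.0 km = 8.6260×10⁶ m.
Semi-major axis a = (r_p + r_a)/2 = (4312.0 + 8626.0)/2 = 6469.0 km = 6.469×10⁶ m.
By Kepler's third law T = 2π√(a³/μ) = 2π × 2.514×10³ = 1.580×10⁴ s.
= 4.388 hours.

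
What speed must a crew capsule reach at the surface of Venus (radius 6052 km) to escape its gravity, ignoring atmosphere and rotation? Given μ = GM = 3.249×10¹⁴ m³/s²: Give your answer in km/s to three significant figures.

r = R = 6.052×10⁶ m.
Escape speed v_esc = √(2μ/r) = √(2 × 3.249×10¹⁴ / 6.052×10⁶) = √(1.074×10⁸) = 10360 m/s.
= 10.36 km/s.

v_esc ≈ 10.4 km/s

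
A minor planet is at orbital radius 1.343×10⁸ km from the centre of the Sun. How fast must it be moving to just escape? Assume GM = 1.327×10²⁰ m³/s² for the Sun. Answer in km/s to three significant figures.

r = 1.343×10⁸ km = 1.343×10¹¹ m.
Escape speed v_esc = √(2μ/r) = √(2 × 1.327×10²⁰ / 1.343×10¹¹) = √(1.976×10⁹) = 44450 m/s.
= 44.45 km/s.

v_esc ≈ 44.5 km/s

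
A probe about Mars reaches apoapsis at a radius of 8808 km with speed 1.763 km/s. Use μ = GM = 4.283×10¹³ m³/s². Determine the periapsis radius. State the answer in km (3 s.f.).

r_a = 8.808×10⁶ m.
Specific energy ε = v²/2 − μ/r = -3.309×10⁶ J/kg, so a = −μ/(2ε) = 6.473×10⁶ m.
The apsides satisfy r_p + r_a = 2a, so the periapsis radius is 2a − r_a = 4.137×10⁶ m = 4137.3 km.

periapsis radius ≈ 4140 km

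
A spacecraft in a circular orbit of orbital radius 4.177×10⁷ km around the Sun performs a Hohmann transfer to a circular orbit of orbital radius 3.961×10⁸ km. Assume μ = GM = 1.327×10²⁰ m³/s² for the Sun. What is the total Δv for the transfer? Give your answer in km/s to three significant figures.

Δv_total ≈ 29.8 km/s

r₁ = 4.177×10⁷ km = 4.177×10¹⁰ m.
r₂ = 3.961×10⁸ km = 3.961×10¹¹ m.
Transfer ellipse a_t = (r₁ + r₂)/2 = 2.189×10¹¹ m.
At r₁: circular v_c1 = √(μ/r₁) = 56360 m/s; transfer-perihelion v_p = √[μ(2/r₁ − 1/a_t)] = 75810 m/s.
Δv₁ = v_p − v_c1 = 19450 m/s.
At r₂: circular v_c2 = √(μ/r₂) = 18300 m/s; transfer-aphelion v_a = √[μ(2/r₂ − 1/a_t)] = 7995 m/s.
Δv₂ = v_c2 − v_a = 10310 m/s.
Total Δv = Δv₁ + Δv₂ = 29760 m/s = 29.76 km/s.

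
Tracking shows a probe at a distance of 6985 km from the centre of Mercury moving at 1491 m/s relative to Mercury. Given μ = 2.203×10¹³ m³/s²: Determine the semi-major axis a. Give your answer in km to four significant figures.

r = 6.985×10⁶ m.
Specific orbital energy ε = v²/2 − μ/r = (1491)²/2 − 2.203×10¹³/6.985×10⁶ = -2.042×10⁶ J/kg.
Since ε = −μ/(2a), a = −μ/(2ε) = 5.393×10⁶ m = 5393.3 km.

a ≈ 5393 km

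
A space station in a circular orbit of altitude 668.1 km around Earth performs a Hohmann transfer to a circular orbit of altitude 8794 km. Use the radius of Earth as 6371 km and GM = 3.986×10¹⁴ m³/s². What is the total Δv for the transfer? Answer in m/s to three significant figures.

Δv_total ≈ 2310 m/s

r₁ = 6371 + 668.1 = 7039.1 km = 7.0391×10⁶ m.
r₂ = 6371 + 8794 = 15165 km = 1.5165×10⁷ m.
Transfer ellipse a_t = (r₁ + r₂)/2 = 1.110×10⁷ m.
At r₁: circular v_c1 = √(μ/r₁) = 7525 m/s; transfer-perigee v_p = √[μ(2/r₁ − 1/a_t)] = 8795 m/s.
Δv₁ = v_p − v_c1 = 1270 m/s.
At r₂: circular v_c2 = √(μ/r₂) = 5127 m/s; transfer-apogee v_a = √[μ(2/r₂ − 1/a_t)] = 4082 m/s.
Δv₂ = v_c2 − v_a = 1045 m/s.
Total Δv = Δv₁ + Δv₂ = 2314 m/s.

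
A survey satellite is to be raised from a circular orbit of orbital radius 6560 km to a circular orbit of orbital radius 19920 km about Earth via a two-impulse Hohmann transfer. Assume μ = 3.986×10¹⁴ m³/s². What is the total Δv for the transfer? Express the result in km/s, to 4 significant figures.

Δv_total ≈ 3.091 km/s

r₁ = 6560 km = 6.560×10⁶ m.
r₂ = 19920 km = 1.992×10⁷ m.
Transfer ellipse a_t = (r₁ + r₂)/2 = 1.324×10⁷ m.
At r₁: circular v_c1 = √(μ/r₁) = 7795 m/s; transfer-perigee v_p = √[μ(2/r₁ − 1/a_t)] = 9561 m/s.
Δv₁ = v_p − v_c1 = 1766 m/s.
At r₂: circular v_c2 = √(μ/r₂) = 4473 m/s; transfer-apogee v_a = √[μ(2/r₂ − 1/a_t)] = 3149 m/s.
Δv₂ = v_c2 − v_a = 1325 m/s.
Total Δv = Δv₁ + Δv₂ = 3091 m/s = 3.091 km/s.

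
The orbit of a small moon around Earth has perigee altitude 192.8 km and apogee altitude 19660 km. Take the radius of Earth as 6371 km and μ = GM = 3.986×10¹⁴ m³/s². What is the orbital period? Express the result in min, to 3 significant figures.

T ≈ 345 min

r_p = 6371 + 192.8 = 6563.8 km = 6.5638×10⁶ m.
r_a = 6371 + 19660 = 26031 km = 2.6031×10⁷ m.
Semi-major axis a = (r_p + r_a)/2 = (6563.8 + 26031)/2 = 16297 km = 1.630×10⁷ m.
By Kepler's third law T = 2π√(a³/μ) = 2π × 3.295×10³ = 2.071×10⁴ s.
= 345.1 min.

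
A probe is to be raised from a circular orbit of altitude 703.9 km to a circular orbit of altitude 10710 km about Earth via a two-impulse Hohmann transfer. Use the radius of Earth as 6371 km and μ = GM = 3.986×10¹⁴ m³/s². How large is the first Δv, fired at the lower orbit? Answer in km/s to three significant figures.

Δv ≈ 1.42 km/s

r₁ = 6371 + 703.9 = 7074.9 km = 7.0749×10⁶ m.
r₂ = 6371 + 10710 = 17081 km = 1.7081×10⁷ m.
Transfer ellipse a_t = (r₁ + r₂)/2 = 1.208×10⁷ m.
At r₁: circular v_c1 = √(μ/r₁) = 7506 m/s; transfer-perigee v_p = √[μ(2/r₁ − 1/a_t)] = 8926 m/s.
Δv₁ = v_p − v_c1 = 1420 m/s.
= 1.420 km/s.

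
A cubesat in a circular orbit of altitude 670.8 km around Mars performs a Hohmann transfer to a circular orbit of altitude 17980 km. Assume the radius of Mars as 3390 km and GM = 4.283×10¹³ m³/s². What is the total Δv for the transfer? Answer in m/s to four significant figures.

r₁ = 3390 + 670.8 = 4060.8 km = 4.0608×10⁶ m.
r₂ = 3390 + 17980 = 21370 km = 2.1370×10⁷ m.
Transfer ellipse a_t = (r₁ + r₂)/2 = 1.272×10⁷ m.
At r₁: circular v_c1 = √(μ/r₁) = 3248 m/s; transfer-periapsis v_p = √[μ(2/r₁ − 1/a_t)] = 4210 m/s.
Δv₁ = v_p − v_c1 = 962.6 m/s.
At r₂: circular v_c2 = √(μ/r₂) = 1416 m/s; transfer-apoapsis v_a = √[μ(2/r₂ − 1/a_t)] = 800.0 m/s.
Δv₂ = v_c2 − v_a = 615.7 m/s.
Total Δv = Δv₁ + Δv₂ = 1578 m/s.

Δv_total ≈ 1578 m/s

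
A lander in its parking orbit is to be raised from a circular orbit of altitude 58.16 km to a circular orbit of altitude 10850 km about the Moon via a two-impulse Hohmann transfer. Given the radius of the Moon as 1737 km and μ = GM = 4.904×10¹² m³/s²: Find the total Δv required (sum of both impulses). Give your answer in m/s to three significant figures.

Δv_total ≈ 846 m/s

r₁ = 1737 + 58.16 = 1795.2 km = 1.7952×10⁶ m.
r₂ = 1737 + 10850 = 12587 km = 1.2587×10⁷ m.
Transfer ellipse a_t = (r₁ + r₂)/2 = 7.191×10⁶ m.
At r₁: circular v_c1 = √(μ/r₁) = 1653 m/s; transfer-perilune v_p = √[μ(2/r₁ − 1/a_t)] = 2187 m/s.
Δv₁ = v_p − v_c1 = 533.9 m/s.
At r₂: circular v_c2 = √(μ/r₂) = 624.2 m/s; transfer-apolune v_a = √[μ(2/r₂ − 1/a_t)] = 311.9 m/s.
Δv₂ = v_c2 − v_a = 312.3 m/s.
Total Δv = Δv₁ + Δv₂ = 846.2 m/s.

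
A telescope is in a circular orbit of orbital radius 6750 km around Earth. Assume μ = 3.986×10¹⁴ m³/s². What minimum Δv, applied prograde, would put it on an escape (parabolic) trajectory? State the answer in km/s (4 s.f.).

r = 6750 km = 6.750×10⁶ m.
Circular speed v_c = √(μ/r) = 7685 m/s.
Escape speed v_esc = √(2μ/r) = √2 × v_c = 10870 m/s.
Δv = v_esc − v_c = 3183 m/s = 3.183 km/s.

Δv ≈ 3.183 km/s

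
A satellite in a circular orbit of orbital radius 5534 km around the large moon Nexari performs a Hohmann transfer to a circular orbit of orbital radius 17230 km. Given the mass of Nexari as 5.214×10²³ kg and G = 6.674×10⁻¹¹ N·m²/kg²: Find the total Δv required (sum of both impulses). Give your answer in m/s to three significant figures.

μ = GM = 6.674×10⁻¹¹ × 5.214×10²³ = 3.480×10¹³ m³/s².
r₁ = 5534 km = 5.534×10⁶ m.
r₂ = 17230 km = 1.723×10⁷ m.
Transfer ellipse a_t = (r₁ + r₂)/2 = 1.138×10⁷ m.
At r₁: circular v_c1 = √(μ/r₁) = 2508 m/s; transfer-periapsis v_p = √[μ(2/r₁ − 1/a_t)] = 3085 m/s.
Δv₁ = v_p − v_c1 = 577.7 m/s.
At r₂: circular v_c2 = √(μ/r₂) = 1421 m/s; transfer-apoapsis v_a = √[μ(2/r₂ − 1/a_t)] = 990.9 m/s.
Δv₂ = v_c2 − v_a = 430.2 m/s.
Total Δv = Δv₁ + Δv₂ = 1008 m/s.

Δv_total ≈ 1010 m/s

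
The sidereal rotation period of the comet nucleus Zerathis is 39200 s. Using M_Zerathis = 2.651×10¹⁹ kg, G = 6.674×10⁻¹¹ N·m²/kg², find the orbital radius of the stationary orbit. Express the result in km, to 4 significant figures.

r_sync ≈ 409.9 km

μ = GM = 6.674×10⁻¹¹ × 2.651×10¹⁹ = 1.769×10⁹ m³/s².
A synchronous orbit has period T, so by Kepler's third law a = (μT²/4π²)^(1/3).
μT²/4π² = 1.769×10⁹ × (3.920×10⁴)² / 39.48 = 6.887×10¹⁶ m³.
a = 4.099×10⁵ m = 409.89 km.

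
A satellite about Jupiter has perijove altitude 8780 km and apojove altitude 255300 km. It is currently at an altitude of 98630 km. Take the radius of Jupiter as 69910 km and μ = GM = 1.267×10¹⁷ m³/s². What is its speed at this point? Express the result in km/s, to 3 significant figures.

v ≈ 29.6 km/s

r_p = 69910 + 8780 = 78690 km = 7.8690×10⁷ m.
r_a = 69910 + 255300 = 325210 km = 3.2521×10⁸ m.
r = 69910 + 98630 = 1.6854×10⁵ km = 1.685×10⁸ m.
Semi-major axis a = (r_p + r_a)/2 = 2.0195×10⁵ km = 2.020×10⁸ m.
Vis-viva: v² = μ(2/r − 1/a) = 1.267×10¹⁷ × (1.187×10⁻⁸ − 4.952×10⁻⁹) = 8.761×10⁸ m²/s².
v = 29600 m/s = 29.60 km/s.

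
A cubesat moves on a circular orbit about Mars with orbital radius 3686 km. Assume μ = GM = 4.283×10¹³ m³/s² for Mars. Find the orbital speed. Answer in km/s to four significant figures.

r = 3686 km = 3.686×10⁶ m.
For a circular orbit v = √(μ/r) = √(4.283×10¹³ / 3.686×10⁶) = √(1.162×10⁷) = 3409 m/s.
That is 3.409 km/s.

v ≈ 3.409 km/s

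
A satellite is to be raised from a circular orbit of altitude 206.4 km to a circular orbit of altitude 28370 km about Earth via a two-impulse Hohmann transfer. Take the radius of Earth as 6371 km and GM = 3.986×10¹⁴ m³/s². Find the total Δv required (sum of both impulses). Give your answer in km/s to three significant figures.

r₁ = 6371 + 206.4 = 6577.4 km = 6.5774×10⁶ m.
r₂ = 6371 + 28370 = 34741 km = 3.4741×10⁷ m.
Transfer ellipse a_t = (r₁ + r₂)/2 = 2.066×10⁷ m.
At r₁: circular v_c1 = √(μ/r₁) = 7785 m/s; transfer-perigee v_p = √[μ(2/r₁ − 1/a_t)] = 10090 m/s.
Δv₁ = v_p − v_c1 = 2310 m/s.
At r₂: circular v_c2 = √(μ/r₂) = 3387 m/s; transfer-apogee v_a = √[μ(2/r₂ − 1/a_t)] = 1911 m/s.
Δv₂ = v_c2 − v_a = 1476 m/s.
Total Δv = Δv₁ + Δv₂ = 3786 m/s = 3.786 km/s.

Δv_total ≈ 3.79 km/s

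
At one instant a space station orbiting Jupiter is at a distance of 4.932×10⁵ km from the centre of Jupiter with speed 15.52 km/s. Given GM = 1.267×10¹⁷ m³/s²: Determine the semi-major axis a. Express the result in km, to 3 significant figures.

r = 4.932×10⁸ m.
Specific orbital energy ε = v²/2 − μ/r = (15520)²/2 − 1.267×10¹⁷/4.932×10⁸ = -1.365×10⁸ J/kg.
Since ε = −μ/(2a), a = −μ/(2ε) = 4.642×10⁸ m = 4.6424×10⁵ km.

a ≈ 4.64×10⁵ km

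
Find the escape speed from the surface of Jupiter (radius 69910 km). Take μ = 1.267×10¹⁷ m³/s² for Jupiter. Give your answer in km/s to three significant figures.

v_esc ≈ 60.2 km/s

r = R = 6.991×10⁷ m.
Escape speed v_esc = √(2μ/r) = √(2 × 1.267×10¹⁷ / 6.991×10⁷) = √(3.625×10⁹) = 60210 m/s.
= 60.21 km/s.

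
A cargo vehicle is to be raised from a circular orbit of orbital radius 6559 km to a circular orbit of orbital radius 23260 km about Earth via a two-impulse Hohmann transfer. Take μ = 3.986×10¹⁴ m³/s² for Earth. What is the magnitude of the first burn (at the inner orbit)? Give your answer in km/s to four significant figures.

Δv ≈ 1.941 km/s

r₁ = 6559 km = 6.559×10⁶ m.
r₂ = 23260 km = 2.326×10⁷ m.
Transfer ellipse a_t = (r₁ + r₂)/2 = 1.491×10⁷ m.
At r₁: circular v_c1 = √(μ/r₁) = 7796 m/s; transfer-perigee v_p = √[μ(2/r₁ − 1/a_t)] = 9737 m/s.
Δv₁ = v_p − v_c1 = 1941 m/s.
= 1.941 km/s.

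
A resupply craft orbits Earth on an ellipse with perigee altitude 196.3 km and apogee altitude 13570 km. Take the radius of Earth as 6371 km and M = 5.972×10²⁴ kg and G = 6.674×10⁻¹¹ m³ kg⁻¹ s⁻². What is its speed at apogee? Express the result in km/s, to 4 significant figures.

μ = GM = 6.674×10⁻¹¹ × 5.972×10²⁴ = 3.986×10¹⁴ m³/s².
r_p = 6371 + 196.3 = 6567.3 km = 6.5673×10⁶ m.
r_a = 6371 + 13570 = 19941 km = 1.9941×10⁷ m.
Semi-major axis a = (r_p + r_a)/2 = 13254 km = 1.325×10⁷ m.
Vis-viva: v² = μ(2/r − 1/a) = 3.986×10¹⁴ × (1.003×10⁻⁷ − 7.545×10⁻⁸) = 9.904×10⁶ m²/s².
v = 3147 m/s = 3.147 km/s.

v ≈ 3.147 km/s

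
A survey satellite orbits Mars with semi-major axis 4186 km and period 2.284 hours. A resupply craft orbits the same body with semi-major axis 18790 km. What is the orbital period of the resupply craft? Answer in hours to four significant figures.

Kepler's third law: T² ∝ a³, so T₂ = T₁ (a₂/a₁)^(3/2).
a₂/a₁ = 4.489, (a₂/a₁)^(3/2) = 9.510.
T₂ = 2.284 × 9.510 = 21.72 hours.

T₂ ≈ 21.72 hours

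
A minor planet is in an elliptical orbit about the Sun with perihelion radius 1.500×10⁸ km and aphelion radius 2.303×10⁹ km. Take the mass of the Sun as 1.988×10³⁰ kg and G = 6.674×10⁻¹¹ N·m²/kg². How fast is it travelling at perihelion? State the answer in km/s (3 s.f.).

μ = GM = 6.674×10⁻¹¹ × 1.988×10³⁰ = 1.327×10²⁰ m³/s².
Semi-major axis a = (r_p + r_a)/2 = 1.2265×10⁹ km = 1.226×10¹² m.
Vis-viva: v² = μ(2/r − 1/a) = 1.327×10²⁰ × (1.333×10⁻¹¹ − 8.153×10⁻¹³) = 1.661×10⁹ m²/s².
v = 40750 m/s = 40.75 km/s.

v ≈ 40.8 km/s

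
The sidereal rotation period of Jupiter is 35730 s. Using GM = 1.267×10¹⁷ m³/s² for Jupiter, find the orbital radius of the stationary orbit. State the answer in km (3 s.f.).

A synchronous orbit has period T, so by Kepler's third law a = (μT²/4π²)^(1/3).
μT²/4π² = 1.267×10¹⁷ × (3.573×10⁴)² / 39.48 = 4.097×10²⁴ m³.
a = 1.600×10⁸ m = 1.6002×10⁵ km.

r_sync ≈ 1.60×10⁵ km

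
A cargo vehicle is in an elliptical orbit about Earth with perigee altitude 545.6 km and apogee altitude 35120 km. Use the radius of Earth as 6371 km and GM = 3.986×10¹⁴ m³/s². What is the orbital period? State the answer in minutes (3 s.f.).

r_p = 6371 + 545.6 = 6916.6 km = 6.9166×10⁶ m.
r_a = 6371 + 35120 = 41491 km = 4.1491×10⁷ m.
Semi-major axis a = (r_p + r_a)/2 = (6916.6 + 41491)/2 = 24204 km = 2.420×10⁷ m.
By Kepler's third law T = 2π√(a³/μ) = 2π × 5.964×10³ = 3.747×10⁴ s.
= 624.6 minutes.

T ≈ 625 minutes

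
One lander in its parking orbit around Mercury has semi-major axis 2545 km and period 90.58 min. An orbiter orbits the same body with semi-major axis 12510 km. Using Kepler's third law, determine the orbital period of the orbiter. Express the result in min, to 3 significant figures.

Kepler's third law: T² ∝ a³, so T₂ = T₁ (a₂/a₁)^(3/2).
a₂/a₁ = 4.916, (a₂/a₁)^(3/2) = 10.90.
T₂ = 90.58 × 10.90 = 987.2 min.

T₂ ≈ 987 min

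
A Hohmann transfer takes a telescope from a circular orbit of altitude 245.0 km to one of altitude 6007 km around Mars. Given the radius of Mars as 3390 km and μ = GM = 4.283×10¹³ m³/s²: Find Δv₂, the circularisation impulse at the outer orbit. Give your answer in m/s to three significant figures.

Δv ≈ 540 m/s

r₁ = 3390 + 245.0 = 3635.0 km = 3.6350×10⁶ m.
r₂ = 3390 + 6007 = 9397.0 km = 9.3970×10⁶ m.
Transfer ellipse a_t = (r₁ + r₂)/2 = 6.516×10⁶ m.
At r₁: circular v_c1 = √(μ/r₁) = 3433 m/s; transfer-periapsis v_p = √[μ(2/r₁ − 1/a_t)] = 4122 m/s.
At r₂: circular v_c2 = √(μ/r₂) = 2135 m/s; transfer-apoapsis v_a = √[μ(2/r₂ − 1/a_t)] = 1595 m/s.
Δv₂ = v_c2 − v_a = 540.3 m/s.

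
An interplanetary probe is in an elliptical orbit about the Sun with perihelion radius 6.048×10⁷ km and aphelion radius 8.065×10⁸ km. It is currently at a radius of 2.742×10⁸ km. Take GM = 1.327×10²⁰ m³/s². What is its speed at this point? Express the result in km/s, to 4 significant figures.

v ≈ 25.73 km/s

Semi-major axis a = (r_p + r_a)/2 = 4.3349×10⁸ km = 4.335×10¹¹ m.
Vis-viva: v² = μ(2/r − 1/a) = 1.327×10²⁰ × (7.294×10⁻¹² − 2.307×10⁻¹²) = 6.618×10⁸ m²/s².
v = 25730 m/s = 25.73 km/s.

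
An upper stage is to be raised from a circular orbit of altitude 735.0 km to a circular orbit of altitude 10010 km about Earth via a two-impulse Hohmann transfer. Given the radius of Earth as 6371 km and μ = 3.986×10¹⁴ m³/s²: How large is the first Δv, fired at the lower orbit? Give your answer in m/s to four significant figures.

Δv ≈ 1356 m/s

r₁ = 6371 + 735.0 = 7106.0 km = 7.1060×10⁶ m.
r₂ = 6371 + 10010 = 16381 km = 1.6381×10⁷ m.
Transfer ellipse a_t = (r₁ + r₂)/2 = 1.174×10⁷ m.
At r₁: circular v_c1 = √(μ/r₁) = 7490 m/s; transfer-perigee v_p = √[μ(2/r₁ − 1/a_t)] = 8846 m/s.
Δv₁ = v_p − v_c1 = 1356 m/s.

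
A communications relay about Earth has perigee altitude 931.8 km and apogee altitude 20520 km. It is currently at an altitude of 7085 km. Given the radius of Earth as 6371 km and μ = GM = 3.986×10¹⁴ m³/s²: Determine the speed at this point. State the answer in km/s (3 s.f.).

v ≈ 5.99 km/s

r_p = 6371 + 931.8 = 7302.8 km = 7.3028×10⁶ m.
r_a = 6371 + 20520 = 26891 km = 2.6891×10⁷ m.
r = 6371 + 7085 = 13456 km = 1.346×10⁷ m.
Semi-major axis a = (r_p + r_a)/2 = 17097 km = 1.710×10⁷ m.
Vis-viva: v² = μ(2/r − 1/a) = 3.986×10¹⁴ × (1.486×10⁻⁷ − 5.849×10⁻⁸) = 3.593×10⁷ m²/s².
v = 5994 m/s = 5.994 km/s.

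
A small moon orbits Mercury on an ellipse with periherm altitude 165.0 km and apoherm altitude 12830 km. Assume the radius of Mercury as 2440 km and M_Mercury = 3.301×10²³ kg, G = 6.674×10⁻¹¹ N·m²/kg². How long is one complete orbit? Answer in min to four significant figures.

T ≈ 596.1 min

μ = GM = 6.674×10⁻¹¹ × 3.301×10²³ = 2.203×10¹³ m³/s².
r_p = 2440 + 165.0 = 2605.0 km = 2.6050×10⁶ m.
r_a = 2440 + 12830 = 15270 km = 1.5270×10⁷ m.
Semi-major axis a = (r_p + r_a)/2 = (2605.0 + 15270)/2 = 8937.5 km = 8.938×10⁶ m.
By Kepler's third law T = 2π√(a³/μ) = 2π × 5.693×10³ = 3.577×10⁴ s.
= 596.1 min.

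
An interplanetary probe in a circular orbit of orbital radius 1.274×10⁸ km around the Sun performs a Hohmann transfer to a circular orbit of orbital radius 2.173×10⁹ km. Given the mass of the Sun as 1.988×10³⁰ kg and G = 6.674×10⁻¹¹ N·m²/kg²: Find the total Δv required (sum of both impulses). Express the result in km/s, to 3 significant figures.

Δv_total ≈ 17.3 km/s

μ = GM = 6.674×10⁻¹¹ × 1.988×10³⁰ = 1.327×10²⁰ m³/s².
r₁ = 1.274×10⁸ km = 1.274×10¹¹ m.
r₂ = 2.173×10⁹ km = 2.173×10¹² m.
Transfer ellipse a_t = (r₁ + r₂)/2 = 1.150×10¹² m.
At r₁: circular v_c1 = √(μ/r₁) = 32270 m/s; transfer-perihelion v_p = √[μ(2/r₁ − 1/a_t)] = 44360 m/s.
Δv₁ = v_p − v_c1 = 12090 m/s.
At r₂: circular v_c2 = √(μ/r₂) = 7814 m/s; transfer-aphelion v_a = √[μ(2/r₂ − 1/a_t)] = 2601 m/s.
Δv₂ = v_c2 − v_a = 5213 m/s.
Total Δv = Δv₁ + Δv₂ = 17300 m/s = 17.30 km/s.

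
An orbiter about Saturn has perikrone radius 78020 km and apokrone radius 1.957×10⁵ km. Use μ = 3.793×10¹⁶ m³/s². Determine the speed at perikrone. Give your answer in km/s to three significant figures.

v ≈ 26.4 km/s

Semi-major axis a = (r_p + r_a)/2 = 1.3686×10⁵ km = 1.369×10⁸ m.
Vis-viva: v² = μ(2/r − 1/a) = 3.793×10¹⁶ × (2.563×10⁻⁸ − 7.307×10⁻⁹) = 6.952×10⁸ m²/s².
v = 26370 m/s = 26.37 km/s.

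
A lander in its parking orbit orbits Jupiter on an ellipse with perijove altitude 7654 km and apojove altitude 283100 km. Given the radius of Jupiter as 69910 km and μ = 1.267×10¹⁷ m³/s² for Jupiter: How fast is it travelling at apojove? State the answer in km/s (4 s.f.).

v ≈ 11.37 km/s

r_p = 69910 + 7654 = 77564 km = 7.7564×10⁷ m.
r_a = 69910 + 283100 = 353010 km = 3.5301×10⁸ m.
Semi-major axis a = (r_p + r_a)/2 = 2.1529×10⁵ km = 2.153×10⁸ m.
Vis-viva: v² = μ(2/r − 1/a) = 1.267×10¹⁷ × (5.666×10⁻⁹ − 4.645×10⁻⁹) = 1.293×10⁸ m²/s².
v = 11370 m/s = 11.37 km/s.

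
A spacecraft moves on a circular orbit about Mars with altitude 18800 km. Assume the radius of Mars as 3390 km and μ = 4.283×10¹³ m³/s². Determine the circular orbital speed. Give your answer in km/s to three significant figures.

r = 3390 + 18800 = 22190 km = 2.2190×10⁷ m.
For a circular orbit v = √(μ/r) = √(4.283×10¹³ / 2.219×10⁷) = √(1.930×10⁶) = 1389 m/s.
That is 1.389 km/s.

v ≈ 1.39 km/s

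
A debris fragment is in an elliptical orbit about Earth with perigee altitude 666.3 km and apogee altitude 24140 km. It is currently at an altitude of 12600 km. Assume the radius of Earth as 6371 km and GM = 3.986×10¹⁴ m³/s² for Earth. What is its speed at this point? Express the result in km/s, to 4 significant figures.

v ≈ 4.560 km/s

r_p = 6371 + 666.3 = 7037.3 km = 7.0373×10⁶ m.
r_a = 6371 + 24140 = 30511 km = 3.0511×10⁷ m.
r = 6371 + 12600 = 18971 km = 1.897×10⁷ m.
Semi-major axis a = (r_p + r_a)/2 = 18774 km = 1.877×10⁷ m.
Vis-viva: v² = μ(2/r − 1/a) = 3.986×10¹⁴ × (1.054×10⁻⁷ − 5.326×10⁻⁸) = 2.079×10⁷ m²/s².
v = 4560 m/s = 4.560 km/s.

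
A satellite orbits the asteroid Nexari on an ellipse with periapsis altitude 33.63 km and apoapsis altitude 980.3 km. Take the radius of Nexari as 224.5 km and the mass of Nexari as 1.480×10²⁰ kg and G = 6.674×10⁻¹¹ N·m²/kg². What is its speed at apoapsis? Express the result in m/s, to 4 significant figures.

μ = GM = 6.674×10⁻¹¹ × 1.480×10²⁰ = 9.878×10⁹ m³/s².
r_p = 224.5 + 33.63 = 258.13 km = 2.5813×10⁵ m.
r_a = 224.5 + 980.3 = 1204.8 km = 1.2048×10⁶ m.
Semi-major axis a = (r_p + r_a)/2 = 731.46 km = 7.315×10⁵ m.
Vis-viva: v² = μ(2/r − 1/a) = 9.878×10⁹ × (1.660×10⁻⁶ − 1.367×10⁻⁶) = 2.893×10³ m²/s².
v = 53.79 m/s.

v ≈ 53.79 m/s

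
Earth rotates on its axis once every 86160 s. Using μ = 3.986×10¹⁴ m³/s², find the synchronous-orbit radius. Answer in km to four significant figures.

A synchronous orbit has period T, so by Kepler's third law a = (μT²/4π²)^(1/3).
μT²/4π² = 3.986×10¹⁴ × (8.616×10⁴)² / 39.48 = 7.495×10²² m³.
a = 4.216×10⁷ m = 42163 km.

r_sync ≈ 42160 km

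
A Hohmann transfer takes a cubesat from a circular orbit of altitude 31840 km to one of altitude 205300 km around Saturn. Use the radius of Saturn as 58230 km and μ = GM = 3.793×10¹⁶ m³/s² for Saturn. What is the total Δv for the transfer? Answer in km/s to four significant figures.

r₁ = 58230 + 31840 = 90070 km = 9.0070×10⁷ m.
r₂ = 58230 + 205300 = 263530 km = 2.6353×10⁸ m.
Transfer ellipse a_t = (r₁ + r₂)/2 = 1.768×10⁸ m.
At r₁: circular v_c1 = √(μ/r₁) = 20520 m/s; transfer-perikrone v_p = √[μ(2/r₁ − 1/a_t)] = 25050 m/s.
Δv₁ = v_p − v_c1 = 4533 m/s.
At r₂: circular v_c2 = √(μ/r₂) = 12000 m/s; transfer-apokrone v_a = √[μ(2/r₂ − 1/a_t)] = 8563 m/s.
Δv₂ = v_c2 − v_a = 3434 m/s.
Total Δv = Δv₁ + Δv₂ = 7967 m/s = 7.967 km/s.

Δv_total ≈ 7.967 km/s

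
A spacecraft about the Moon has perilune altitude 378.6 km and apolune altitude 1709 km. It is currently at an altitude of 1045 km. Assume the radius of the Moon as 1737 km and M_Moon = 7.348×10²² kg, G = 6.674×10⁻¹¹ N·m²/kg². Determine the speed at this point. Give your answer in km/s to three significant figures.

v ≈ 1.33 km/s

μ = GM = 6.674×10⁻¹¹ × 7.348×10²² = 4.904×10¹² m³/s².
r_p = 1737 + 378.6 = 2115.6 km = 2.1156×10⁶ m.
r_a = 1737 + 1709 = 3446.0 km = 3.4460×10⁶ m.
r = 1737 + 1045 = 2782.0 km = 2.782×10⁶ m.
Semi-major axis a = (r_p + r_a)/2 = 2780.8 km = 2.781×10⁶ m.
Vis-viva: v² = μ(2/r − 1/a) = 4.904×10¹² × (7.189×10⁻⁷ − 3.596×10⁻⁷) = 1.762×10⁶ m²/s².
v = 1327 m/s = 1.327 km/s.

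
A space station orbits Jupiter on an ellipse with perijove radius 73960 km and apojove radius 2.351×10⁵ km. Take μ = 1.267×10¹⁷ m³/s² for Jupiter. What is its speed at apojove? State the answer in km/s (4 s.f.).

v ≈ 16.06 km/s

Semi-major axis a = (r_p + r_a)/2 = 1.5453×10⁵ km = 1.545×10⁸ m.
Vis-viva: v² = μ(2/r − 1/a) = 1.267×10¹⁷ × (8.507×10⁻⁹ − 6.471×10⁻⁹) = 2.579×10⁸ m²/s².
v = 16060 m/s = 16.06 km/s.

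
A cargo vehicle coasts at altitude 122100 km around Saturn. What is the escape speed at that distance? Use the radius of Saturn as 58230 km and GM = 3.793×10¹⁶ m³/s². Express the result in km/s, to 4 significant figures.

r = 58230 + 122100 = 180330 km = 1.8033×10⁸ m.
Escape speed v_esc = √(2μ/r) = √(2 × 3.793×10¹⁶ / 1.803×10⁸) = √(4.207×10⁸) = 20510 m/s.
= 20.51 km/s.

v_esc ≈ 20.51 km/s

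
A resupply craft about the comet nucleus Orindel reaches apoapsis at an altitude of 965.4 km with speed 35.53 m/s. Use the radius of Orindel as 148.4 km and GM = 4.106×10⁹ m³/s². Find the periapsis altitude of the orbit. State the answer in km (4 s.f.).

periapsis altitude ≈ 81.70 km

r_a = 148.4 + 965.4 = 1113.8 km = 1.114×10⁶ m.
Specific energy ε = v²/2 − μ/r = -3.055×10³ J/kg, so a = −μ/(2ε) = 6.719×10⁵ m.
The apsides satisfy r_p + r_a = 2a, so the periapsis radius is 2a − r_a = 2.301×10⁵ m = 230.10 km.
Periapsis altitude = 230.10 − 148.4 = 81.699 km.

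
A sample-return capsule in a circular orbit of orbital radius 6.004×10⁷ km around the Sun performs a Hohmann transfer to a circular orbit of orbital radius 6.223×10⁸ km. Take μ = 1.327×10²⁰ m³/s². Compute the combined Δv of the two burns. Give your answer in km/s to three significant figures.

r₁ = 6.004×10⁷ km = 6.004×10¹⁰ m.
r₂ = 6.223×10⁸ km = 6.223×10¹¹ m.
Transfer ellipse a_t = (r₁ + r₂)/2 = 3.412×10¹¹ m.
At r₁: circular v_c1 = √(μ/r₁) = 47010 m/s; transfer-perihelion v_p = √[μ(2/r₁ − 1/a_t)] = 63490 m/s.
Δv₁ = v_p − v_c1 = 16480 m/s.
At r₂: circular v_c2 = √(μ/r₂) = 14600 m/s; transfer-aphelion v_a = √[μ(2/r₂ − 1/a_t)] = 6126 m/s.
Δv₂ = v_c2 − v_a = 8477 m/s.
Total Δv = Δv₁ + Δv₂ = 24960 m/s = 24.96 km/s.

Δv_total ≈ 25.0 km/s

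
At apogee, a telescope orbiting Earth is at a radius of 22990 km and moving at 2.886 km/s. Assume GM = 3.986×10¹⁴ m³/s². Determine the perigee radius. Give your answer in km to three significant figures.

r_a = 2.299×10⁷ m.
Specific energy ε = v²/2 − μ/r = -1.317×10⁷ J/kg, so a = −μ/(2ε) = 1.513×10⁷ m.
The apsides satisfy r_p + r_a = 2a, so the perigee radius is 2a − r_a = 7.268×10⁶ m = 7267.8 km.

perigee radius ≈ 7270 km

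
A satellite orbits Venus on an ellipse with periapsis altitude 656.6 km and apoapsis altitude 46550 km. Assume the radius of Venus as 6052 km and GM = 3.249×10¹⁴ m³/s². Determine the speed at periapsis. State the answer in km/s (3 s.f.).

r_p = 6052 + 656.6 = 6708.6 km = 6.7086×10⁶ m.
r_a = 6052 + 46550 = 52602 km = 5.2602×10⁷ m.
Semi-major axis a = (r_p + r_a)/2 = 29655 km = 2.966×10⁷ m.
Vis-viva: v² = μ(2/r − 1/a) = 3.249×10¹⁴ × (2.981×10⁻⁷ − 3.372×10⁻⁸) = 8.590×10⁷ m²/s².
v = 9268 m/s = 9.268 km/s.

v ≈ 9.27 km/s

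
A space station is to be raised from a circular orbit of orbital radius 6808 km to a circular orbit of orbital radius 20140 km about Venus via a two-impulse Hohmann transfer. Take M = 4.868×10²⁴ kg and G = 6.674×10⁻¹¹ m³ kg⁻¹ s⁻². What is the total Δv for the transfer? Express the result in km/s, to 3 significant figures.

Δv_total ≈ 2.70 km/s

μ = GM = 6.674×10⁻¹¹ × 4.868×10²⁴ = 3.249×10¹⁴ m³/s².
r₁ = 6808 km = 6.808×10⁶ m.
r₂ = 20140 km = 2.014×10⁷ m.
Transfer ellipse a_t = (r₁ + r₂)/2 = 1.347×10⁷ m.
At r₁: circular v_c1 = √(μ/r₁) = 6908 m/s; transfer-periapsis v_p = √[μ(2/r₁ − 1/a_t)] = 8446 m/s.
Δv₁ = v_p − v_c1 = 1538 m/s.
At r₂: circular v_c2 = √(μ/r₂) = 4016 m/s; transfer-apoapsis v_a = √[μ(2/r₂ − 1/a_t)] = 2855 m/s.
Δv₂ = v_c2 − v_a = 1161 m/s.
Total Δv = Δv₁ + Δv₂ = 2699 m/s = 2.699 km/s.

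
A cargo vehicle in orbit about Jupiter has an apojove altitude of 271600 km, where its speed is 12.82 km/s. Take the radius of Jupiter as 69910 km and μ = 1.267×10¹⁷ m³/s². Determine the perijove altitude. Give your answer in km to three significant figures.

perijove altitude ≈ 27300 km

r_a = 69910 + 271600 = 3.4151×10⁵ km = 3.415×10⁸ m.
Specific energy ε = v²/2 − μ/r = -2.888×10⁸ J/kg, so a = −μ/(2ε) = 2.193×10⁸ m.
The apsides satisfy r_p + r_a = 2a, so the perijove radius is 2a − r_a = 9.717×10⁷ m = 97167 km.
Perijove altitude = 97167 − 69910 = 27257 km.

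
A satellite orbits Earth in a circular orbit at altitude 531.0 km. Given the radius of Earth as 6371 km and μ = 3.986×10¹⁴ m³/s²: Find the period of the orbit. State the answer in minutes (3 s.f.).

r = 6371 + 531.0 = 6902.0 km = 6.9020×10⁶ m.
Kepler's third law: T = 2π√(r³/μ) = 2π√((6.902×10⁶)³ / 3.986×10¹⁴).
r³/μ = 8.249×10⁵ s², so T = 2π × 9.082×10² = 5.707×10³ s.
Converting: 5.707×10³ s ÷ 60.00 = 95.11 minutes.

T ≈ 95.1 minutes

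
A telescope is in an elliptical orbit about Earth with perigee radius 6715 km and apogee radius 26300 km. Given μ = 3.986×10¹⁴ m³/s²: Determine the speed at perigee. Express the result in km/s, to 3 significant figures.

v ≈ 9.72 km/s

Semi-major axis a = (r_p + r_a)/2 = 16508 km = 1.651×10⁷ m.
Vis-viva: v² = μ(2/r − 1/a) = 3.986×10¹⁴ × (2.978×10⁻⁷ − 6.058×10⁻⁸) = 9.457×10⁷ m²/s².
v = 9725 m/s = 9.725 km/s.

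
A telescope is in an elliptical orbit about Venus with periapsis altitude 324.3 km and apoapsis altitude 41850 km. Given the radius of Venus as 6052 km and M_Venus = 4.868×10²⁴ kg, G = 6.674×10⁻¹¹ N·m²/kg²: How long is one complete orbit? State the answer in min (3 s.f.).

T ≈ 821 min

μ = GM = 6.674×10⁻¹¹ × 4.868×10²⁴ = 3.249×10¹⁴ m³/s².
r_p = 6052 + 324.3 = 6376.3 km = 6.3763×10⁶ m.
r_a = 6052 + 41850 = 47902 km = 4.7902×10⁷ m.
Semi-major axis a = (r_p + r_a)/2 = (6376.3 + 47902)/2 = 27139 km = 2.714×10⁷ m.
By Kepler's third law T = 2π√(a³/μ) = 2π × 7.844×10³ = 4.928×10⁴ s.
= 821.4 min.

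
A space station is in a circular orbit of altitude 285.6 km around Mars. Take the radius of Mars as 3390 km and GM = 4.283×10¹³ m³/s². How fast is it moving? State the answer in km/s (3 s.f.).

v ≈ 3.41 km/s

r = 3390 + 285.6 = 3675.6 km = 3.6756×10⁶ m.
For a circular orbit v = √(μ/r) = √(4.283×10¹³ / 3.676×10⁶) = √(1.165×10⁷) = 3414 m/s.
That is 3.414 km/s.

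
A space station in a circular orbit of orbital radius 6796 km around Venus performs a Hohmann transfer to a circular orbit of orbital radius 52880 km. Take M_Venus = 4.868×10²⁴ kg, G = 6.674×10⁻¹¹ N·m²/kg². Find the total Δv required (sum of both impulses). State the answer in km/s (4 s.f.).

Δv_total ≈ 3.586 km/s

μ = GM = 6.674×10⁻¹¹ × 4.868×10²⁴ = 3.249×10¹⁴ m³/s².
r₁ = 6796 km = 6.796×10⁶ m.
r₂ = 52880 km = 5.288×10⁷ m.
Transfer ellipse a_t = (r₁ + r₂)/2 = 2.984×10⁷ m.
At r₁: circular v_c1 = √(μ/r₁) = 6914 m/s; transfer-periapsis v_p = √[μ(2/r₁ − 1/a_t)] = 9205 m/s.
Δv₁ = v_p − v_c1 = 2290 m/s.
At r₂: circular v_c2 = √(μ/r₂) = 2479 m/s; transfer-apoapsis v_a = √[μ(2/r₂ − 1/a_t)] = 1183 m/s.
Δv₂ = v_c2 − v_a = 1296 m/s.
Total Δv = Δv₁ + Δv₂ = 3586 m/s = 3.586 km/s.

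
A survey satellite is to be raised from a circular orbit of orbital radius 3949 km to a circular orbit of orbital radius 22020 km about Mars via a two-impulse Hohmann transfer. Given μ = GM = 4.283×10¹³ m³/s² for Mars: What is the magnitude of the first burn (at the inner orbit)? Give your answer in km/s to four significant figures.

r₁ = 3949 km = 3.949×10⁶ m.
r₂ = 22020 km = 2.202×10⁷ m.
Transfer ellipse a_t = (r₁ + r₂)/2 = 1.298×10⁷ m.
At r₁: circular v_c1 = √(μ/r₁) = 3293 m/s; transfer-periapsis v_p = √[μ(2/r₁ − 1/a_t)] = 4289 m/s.
Δv₁ = v_p − v_c1 = 995.4 m/s.
= 0.9954 km/s.

Δv ≈ 0.9954 km/s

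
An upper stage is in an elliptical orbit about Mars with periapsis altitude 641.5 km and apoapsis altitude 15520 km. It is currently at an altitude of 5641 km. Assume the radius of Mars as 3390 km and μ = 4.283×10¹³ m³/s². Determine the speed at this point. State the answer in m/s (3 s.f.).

v ≈ 2400 m/s

r_p = 3390 + 641.5 = 4031.5 km = 4.0315×10⁶ m.
r_a = 3390 + 15520 = 18910 km = 1.8910×10⁷ m.
r = 3390 + 5641 = 9031.0 km = 9.031×10⁶ m.
Semi-major axis a = (r_p + r_a)/2 = 11471 km = 1.147×10⁷ m.
Vis-viva: v² = μ(2/r − 1/a) = 4.283×10¹³ × (2.215×10⁻⁷ − 8.718×10⁻⁸) = 5.751×10⁶ m²/s².
v = 2398 m/s.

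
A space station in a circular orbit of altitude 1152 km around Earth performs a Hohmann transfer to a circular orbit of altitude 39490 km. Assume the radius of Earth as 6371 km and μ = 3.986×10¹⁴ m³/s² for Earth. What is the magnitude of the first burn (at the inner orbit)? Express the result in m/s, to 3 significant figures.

r₁ = 6371 + 1152 = 7523.0 km = 7.5230×10⁶ m.
r₂ = 6371 + 39490 = 45861 km = 4.5861×10⁷ m.
Transfer ellipse a_t = (r₁ + r₂)/2 = 2.669×10⁷ m.
At r₁: circular v_c1 = √(μ/r₁) = 7279 m/s; transfer-perigee v_p = √[μ(2/r₁ − 1/a_t)] = 9541 m/s.
Δv₁ = v_p − v_c1 = 2262 m/s.

Δv ≈ 2260 m/s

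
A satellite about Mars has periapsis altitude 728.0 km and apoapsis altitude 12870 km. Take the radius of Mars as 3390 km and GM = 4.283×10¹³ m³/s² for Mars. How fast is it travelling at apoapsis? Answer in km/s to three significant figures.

v ≈ 1.03 km/s

r_p = 3390 + 728.0 = 4118.0 km = 4.1180×10⁶ m.
r_a = 3390 + 12870 = 16260 km = 1.6260×10⁷ m.
Semi-major axis a = (r_p + r_a)/2 = 10189 km = 1.019×10⁷ m.
Vis-viva: v² = μ(2/r − 1/a) = 4.283×10¹³ × (1.230×10⁻⁷ − 9.815×10⁻⁸) = 1.065×10⁶ m²/s².
v = 1032 m/s = 1.032 km/s.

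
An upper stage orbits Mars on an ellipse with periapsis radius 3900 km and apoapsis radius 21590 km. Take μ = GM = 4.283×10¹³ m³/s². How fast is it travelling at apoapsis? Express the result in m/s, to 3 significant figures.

v ≈ 779 m/s

Semi-major axis a = (r_p + r_a)/2 = 12745 km = 1.274×10⁷ m.
Vis-viva: v² = μ(2/r − 1/a) = 4.283×10¹³ × (9.264×10⁻⁸ − 7.846×10⁻⁸) = 6.070×10⁵ m²/s².
v = 779.1 m/s.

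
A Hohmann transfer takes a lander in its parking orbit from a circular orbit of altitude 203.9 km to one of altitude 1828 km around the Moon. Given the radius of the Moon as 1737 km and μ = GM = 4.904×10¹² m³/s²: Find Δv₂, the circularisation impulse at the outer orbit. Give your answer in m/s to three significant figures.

Δv ≈ 188 m/s

r₁ = 1737 + 203.9 = 1940.9 km = 1.9409×10⁶ m.
r₂ = 1737 + 1828 = 3565.0 km = 3.5650×10⁶ m.
Transfer ellipse a_t = (r₁ + r₂)/2 = 2.753×10⁶ m.
At r₁: circular v_c1 = √(μ/r₁) = 1590 m/s; transfer-perilune v_p = √[μ(2/r₁ − 1/a_t)] = 1809 m/s.
At r₂: circular v_c2 = √(μ/r₂) = 1173 m/s; transfer-apolune v_a = √[μ(2/r₂ − 1/a_t)] = 984.8 m/s.
Δv₂ = v_c2 − v_a = 188.1 m/s.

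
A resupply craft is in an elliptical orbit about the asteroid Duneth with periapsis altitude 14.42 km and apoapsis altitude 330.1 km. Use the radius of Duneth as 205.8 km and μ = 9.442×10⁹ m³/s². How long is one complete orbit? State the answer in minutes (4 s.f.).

r_p = 205.8 + 14.42 = 220.22 km = 2.2022×10⁵ m.
r_a = 205.8 + 330.1 = 535.90 km = 5.3590×10⁵ m.
Semi-major axis a = (r_p + r_a)/2 = (220.22 + 535.90)/2 = 378.06 km = 3.781×10⁵ m.
By Kepler's third law T = 2π√(a³/μ) = 2π × 2.392×10³ = 1.503×10⁴ s.
= 250.5 minutes.

T ≈ 250.5 minutes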